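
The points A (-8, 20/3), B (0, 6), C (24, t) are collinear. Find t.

4

Collinearity: (C − A) must be parallel to (B − A) = (8, -2/3).
Cross-multiplying the components: (t − 20/3)·(8) = (32)·(-2/3).
Solving gives t = 4.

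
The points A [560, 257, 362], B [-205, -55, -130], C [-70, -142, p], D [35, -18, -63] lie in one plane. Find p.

-247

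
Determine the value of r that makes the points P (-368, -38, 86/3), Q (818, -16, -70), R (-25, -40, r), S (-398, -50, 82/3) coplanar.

Normal to plane PQS: n = (-3640/3, 13624/3, -13572); plane equation n·X = -115128.
Requiring n·R = -115128: (-13572)r + (-151320) = -115128.
So r = -8/3.

-8/3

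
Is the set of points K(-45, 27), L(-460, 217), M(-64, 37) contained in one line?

KL = (-415, 190), KM = (-19, 10).
det[KL; KM] = (-415)(10) − (190)(-19) = -540.
The determinant is nonzero, so they are not collinear.

No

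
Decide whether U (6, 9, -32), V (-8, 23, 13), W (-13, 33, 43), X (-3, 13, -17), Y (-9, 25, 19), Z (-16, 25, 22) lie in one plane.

The plane through U, V, W has normal n = UV × UW = (-30, 195, -70) and equation n·P = 3815.
Checking the remaining points: n·X = 3815, n·Y = 3815, n·Z = 3815.
All equal 3815, so all 6 points lie in one plane.

Yes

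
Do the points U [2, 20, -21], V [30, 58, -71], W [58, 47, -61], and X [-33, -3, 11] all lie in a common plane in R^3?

The four points are coplanar iff the 3×3 determinant with rows UV, UW, UX is zero.
Rows: (28, 38, -50), (56, 27, -40), (-35, -23, 32).
Expanding along the first row: (28)(-56) − (38)(392) + (-50)(-343) = 686.
Nonzero ⇒ not coplanar.

No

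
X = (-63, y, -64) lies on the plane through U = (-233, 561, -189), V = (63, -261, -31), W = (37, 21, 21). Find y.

198

Coplanarity requires UV · (UW × UX) = 0.
UV = (296, -822, 158), UW = (270, -540, 210); the triple product is linear in y with coefficient -19500 and constant term 3861000.
Setting it to zero: y = 198.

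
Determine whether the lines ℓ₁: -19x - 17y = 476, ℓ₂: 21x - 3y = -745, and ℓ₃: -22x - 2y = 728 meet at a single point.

The three lines meet at one point iff the augmented coefficient matrix [aᵢ bᵢ cᵢ] has rank < 3, i.e. its determinant vanishes.
Here the determinant is -336.
Nonzero, so no common point exists.

No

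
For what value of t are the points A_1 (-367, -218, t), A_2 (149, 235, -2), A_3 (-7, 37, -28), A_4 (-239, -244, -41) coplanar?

The points are coplanar iff A_1A_2 · (A_1A_3 × A_1A_4) = 0.
Expanding, this is linear in t: (2100)t + (-623700) = 0.
So t = 297.

297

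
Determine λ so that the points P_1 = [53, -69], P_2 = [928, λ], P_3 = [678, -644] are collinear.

-874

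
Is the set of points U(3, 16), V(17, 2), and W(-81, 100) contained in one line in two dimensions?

Yes

UV = (14, -14), UW = (-84, 84).
det[UV; UW] = (14)(84) − (-14)(-84) = 0.
The determinant is zero, so the points are collinear.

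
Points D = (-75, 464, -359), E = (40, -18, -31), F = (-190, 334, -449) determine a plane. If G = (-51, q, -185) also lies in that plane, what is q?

A normal to the plane is n = DE × DF = (86020, -27370, -70380).
G lies in the plane iff n · DG = 0.
This gives (-27370)q + (2518040) = 0, so q = 92.

92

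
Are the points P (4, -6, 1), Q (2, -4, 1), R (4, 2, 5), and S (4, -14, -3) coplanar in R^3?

A normal to the plane through P, Q, R is n = PQ × PR = (8, 8, -16).
The plane has equation n·X = -32. For S: n·S = -32.
Equal, so S lies in the plane and all four are coplanar.

Yes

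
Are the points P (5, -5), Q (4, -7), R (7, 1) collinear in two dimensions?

PQ = (-1, -2), PR = (2, 6).
Twice the signed area of △PQR is (-1)(6) − (-2)(2) = -2.
The area is nonzero, so the three points are not collinear.

No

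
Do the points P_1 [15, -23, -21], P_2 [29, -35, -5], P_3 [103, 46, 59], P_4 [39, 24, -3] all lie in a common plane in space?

No

The four points are coplanar iff the 3×3 determinant with rows P_1P_2, P_1P_3, P_1P_4 is zero.
Rows: (14, -12, 16), (88, 69, 80), (24, 47, 18).
Expanding along the first row: (14)(-2518) − (-12)(-336) + (16)(2480) = 396.
Nonzero ⇒ not coplanar.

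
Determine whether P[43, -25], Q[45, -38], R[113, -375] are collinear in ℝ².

PQ = (2, -13), PR = (70, -350).
If collinear, PR would be a scalar multiple of PQ. But (2)·(-350) ≠ (-13)·(70) (difference 210), so they are not parallel; the points are not collinear.

No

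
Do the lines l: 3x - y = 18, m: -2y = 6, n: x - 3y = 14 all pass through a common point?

Yes

Intersecting l and m: solving the 2×2 system gives (x, y) = (5, -3).
Substitute into n: (1)(5) + (-3)(-3) = 14.
This equals 14, so (5, -3) lies on all three lines and they are concurrent.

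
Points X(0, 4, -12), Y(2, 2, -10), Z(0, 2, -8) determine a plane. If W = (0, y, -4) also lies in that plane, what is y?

0

The plane through X, Y, Z has equation −4x − 8y − 4z = 16.
Substituting W: (-8)y + (16) = 16, so y = 0.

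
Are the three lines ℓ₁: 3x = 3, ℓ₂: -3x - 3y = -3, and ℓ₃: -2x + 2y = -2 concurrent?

The three lines meet at one point iff the augmented coefficient matrix [aᵢ bᵢ cᵢ] has rank < 3, i.e. its determinant vanishes.
Here the determinant is 0.
It vanishes, so the lines are concurrent at (1, 0).

Yes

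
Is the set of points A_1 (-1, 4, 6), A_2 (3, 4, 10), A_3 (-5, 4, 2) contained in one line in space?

A_1A_2 = (4, 0, 4), A_1A_3 = (-4, 0, -4).
Each component of A_1A_3 is -1 times the corresponding component of A_1A_2, so A_1A_3 = -1·A_1A_2 and the points are collinear.

Yes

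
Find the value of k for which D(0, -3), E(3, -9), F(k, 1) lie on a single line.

-2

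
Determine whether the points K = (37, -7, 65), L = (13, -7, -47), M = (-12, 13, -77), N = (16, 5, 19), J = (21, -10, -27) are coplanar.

No

The plane through K, L, M has normal n = KL × KM = (2240, 2080, -480) and equation n·P = 37120.
Checking the remaining points: n·N = 37120, n·J = 39200.
Since n·J = 39200 ≠ 37120, J is off the plane and the points are not all coplanar.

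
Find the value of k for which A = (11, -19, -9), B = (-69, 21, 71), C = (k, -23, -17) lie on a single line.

Collinearity requires AB × AC = 0; each component is linear in k.
The y-component gives (80)k + (-1520) = 0, so k = 19.
The remaining components then also vanish.

19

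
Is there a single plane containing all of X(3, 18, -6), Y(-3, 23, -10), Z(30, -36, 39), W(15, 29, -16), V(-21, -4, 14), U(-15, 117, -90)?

Yes

The plane through X, Y, Z has normal n = XY × XZ = (9, 162, 189) and equation n·P = 1809.
Checking the remaining points: n·W = 1809, n·V = 1809, n·U = 1809.
All equal 1809, so all 6 points lie in one plane.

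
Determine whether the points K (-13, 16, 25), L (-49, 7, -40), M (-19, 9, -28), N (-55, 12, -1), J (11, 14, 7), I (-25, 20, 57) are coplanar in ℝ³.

The plane through K, L, M has normal n = KL × KM = (22, -1518, 198) and equation n·P = -19624.
Checking the remaining points: n·N = -19624, n·J = -19624, n·I = -19624.
All equal -19624, so all 6 points lie in one plane.

Yes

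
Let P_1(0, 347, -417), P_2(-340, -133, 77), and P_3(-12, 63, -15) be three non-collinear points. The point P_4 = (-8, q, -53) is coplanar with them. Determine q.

91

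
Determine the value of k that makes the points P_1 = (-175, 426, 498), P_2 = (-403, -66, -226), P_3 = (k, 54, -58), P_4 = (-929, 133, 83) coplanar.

Normal to plane P_1P_2P_4: n = (-7952, 451276, -304164); plane equation n·P = 42161504.
Requiring n·P_3 = 42161504: (-7952)k + (42010416) = 42161504.
So k = -19.

-19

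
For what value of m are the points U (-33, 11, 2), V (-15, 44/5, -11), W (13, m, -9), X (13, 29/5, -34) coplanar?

2

The points are coplanar iff UV · (UW × UX) = 0.
Expanding, this is linear in m: (-50)m + (100) = 0.
So m = 2.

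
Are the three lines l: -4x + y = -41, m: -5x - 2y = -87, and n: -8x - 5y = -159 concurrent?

Yes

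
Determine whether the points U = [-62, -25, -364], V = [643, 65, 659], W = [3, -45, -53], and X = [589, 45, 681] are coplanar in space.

Yes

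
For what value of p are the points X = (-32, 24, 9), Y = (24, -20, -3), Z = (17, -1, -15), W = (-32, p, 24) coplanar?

Coplanarity ⇔ det[XY; XZ; XW] = 0.
Expanding, this is linear in p: (756)p + (-6804) = 0.
So p = 9.

9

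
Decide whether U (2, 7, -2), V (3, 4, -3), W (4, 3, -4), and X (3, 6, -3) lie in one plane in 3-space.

Yes

With U as base: UV = (1, -3, -1), UW = (2, -4, -2), UX = (1, -1, -1).
UW × UX = (2, 0, 2).
UV · (UW × UX) = 0.
The scalar triple product vanishes, so the four points are coplanar.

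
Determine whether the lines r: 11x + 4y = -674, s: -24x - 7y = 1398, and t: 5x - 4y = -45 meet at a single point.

No

Lines aᵢx + bᵢy = cᵢ with pairwise distinct directions are concurrent exactly when det[aᵢ bᵢ cᵢ] = 0.
Here the determinant is 323.
Nonzero, so no common point exists.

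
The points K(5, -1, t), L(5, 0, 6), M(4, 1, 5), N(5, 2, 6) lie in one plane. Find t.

6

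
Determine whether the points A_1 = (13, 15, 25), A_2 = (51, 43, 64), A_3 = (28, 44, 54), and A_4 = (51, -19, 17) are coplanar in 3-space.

Yes

The four points are coplanar iff the 3×3 determinant with rows A_1A_2, A_1A_3, A_1A_4 is zero.
Rows: (38, 28, 39), (15, 29, 29), (38, -34, -8).
Expanding along the first row: (38)(754) − (28)(-1222) + (39)(-1612) = 0.
Zero determinant ⇒ coplanar.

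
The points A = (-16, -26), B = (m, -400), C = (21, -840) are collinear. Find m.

The three points are collinear iff det[AB; AC] = 0.
This determinant is linear in m: (-814)m + (814) = 0, so m = 1.

1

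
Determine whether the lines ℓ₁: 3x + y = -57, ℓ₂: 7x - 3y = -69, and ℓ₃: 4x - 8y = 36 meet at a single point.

Intersecting ℓ₁ and ℓ₂: solving the 2×2 system gives (x, y) = (-15, -12).
Substitute into ℓ₃: (4)(-15) + (-8)(-12) = 36.
This equals 36, so (-15, -12) lies on all three lines and they are concurrent.

Yes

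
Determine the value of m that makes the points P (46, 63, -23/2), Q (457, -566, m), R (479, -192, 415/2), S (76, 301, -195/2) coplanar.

699/2

Coplanarity ⇔ det[PQ; PR; PS] = 0.
Expanding, this is linear in m: (110704)m + (-38691048) = 0.
So m = 699/2.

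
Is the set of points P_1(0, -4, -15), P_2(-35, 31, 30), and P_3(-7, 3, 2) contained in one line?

No

P_1P_2 = (-35, 35, 45), P_1P_3 = (-7, 7, 17).
P_1P_2 × P_1P_3 = (280, 280, 0).
The cross product is nonzero, so the points do not lie on one line.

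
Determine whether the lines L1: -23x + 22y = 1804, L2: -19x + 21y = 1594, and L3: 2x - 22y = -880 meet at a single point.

The three lines meet at one point iff the augmented coefficient matrix [aᵢ bᵢ cᵢ] has rank < 3, i.e. its determinant vanishes.
Here the determinant is -924.
Nonzero, so no common point exists.

No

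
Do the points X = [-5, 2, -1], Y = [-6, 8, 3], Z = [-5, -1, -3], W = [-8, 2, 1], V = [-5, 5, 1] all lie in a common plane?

No

The plane through X, Y, Z has normal n = XY × XZ = (0, -2, 3) and equation n·P = -7.
Checking the remaining points: n·W = -1, n·V = -7.
Since n·W = -1 ≠ -7, W is off the plane and the points are not all coplanar.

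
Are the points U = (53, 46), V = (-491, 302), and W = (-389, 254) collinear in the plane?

Yes

UV = (-544, 256), UW = (-442, 208).
Twice the signed area of △UVW is (-544)(208) − (256)(-442) = 0.
The triangle is degenerate (zero area), so the points are collinear.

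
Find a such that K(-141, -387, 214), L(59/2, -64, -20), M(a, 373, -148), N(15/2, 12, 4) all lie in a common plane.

112

Normal to plane KLN: n = (25536, 1056, 20064); plane equation n·P = 284448.
Requiring n·M = 284448: (25536)a + (-2575584) = 284448.
So a = 112.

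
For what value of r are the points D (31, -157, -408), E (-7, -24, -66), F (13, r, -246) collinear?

Collinearity requires DE × DF = 0; each component is linear in r.
The x-component gives (-342)r + (-32148) = 0, so r = -94.
The remaining components then also vanish.

-94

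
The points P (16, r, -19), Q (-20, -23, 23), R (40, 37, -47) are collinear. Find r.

Direction QR = (60, 60, -70). From the x-coordinate of P, the parameter along the line is τ = (16 − (-20))/60 = 3/5.
Then r = (-23) + 3/5·(60) = 13.

13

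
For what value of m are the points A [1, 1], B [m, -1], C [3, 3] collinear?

-1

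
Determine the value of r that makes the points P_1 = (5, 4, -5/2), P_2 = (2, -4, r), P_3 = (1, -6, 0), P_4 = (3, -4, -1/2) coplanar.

-1/2

Normal to plane P_1P_3P_4: n = (0, 3, 12); plane equation n·P = -18.
Requiring n·P_2 = -18: (12)r + (-12) = -18.
So r = -1/2.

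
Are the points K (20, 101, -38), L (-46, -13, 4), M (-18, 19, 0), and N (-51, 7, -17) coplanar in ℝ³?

Yes

A normal to the plane through K, L, M is n = KL × KM = (-888, 912, 1080).
The plane has equation n·P = 33312. For N: n·N = 33312.
Equal, so N lies in the plane and all four are coplanar.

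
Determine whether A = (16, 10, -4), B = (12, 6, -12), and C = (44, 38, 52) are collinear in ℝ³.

AB = (-4, -4, -8), AC = (28, 28, 56).
AB × AC = (0, 0, 0).
The cross product vanishes, so the three points are collinear.

Yes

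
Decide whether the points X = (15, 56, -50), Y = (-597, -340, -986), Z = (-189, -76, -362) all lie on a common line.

XY = (-612, -396, -936), XZ = (-204, -132, -312).
XY × XZ = (0, 0, 0).
The cross product vanishes, so the three points are collinear.

Yes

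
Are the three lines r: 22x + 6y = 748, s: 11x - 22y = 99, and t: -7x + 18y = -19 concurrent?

Yes

Intersecting r and s: solving the 2×2 system gives (x, y) = (31, 11).
Substitute into t: (-7)(31) + (18)(11) = -19.
This equals -19, so (31, 11) lies on all three lines and they are concurrent.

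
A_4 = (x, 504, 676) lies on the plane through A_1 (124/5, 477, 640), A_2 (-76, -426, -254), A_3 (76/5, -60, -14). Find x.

The plane through A_1, A_2, A_3 has equation 110484x − (286704/5)y + (227304/5)z = 22416768/5.
Substituting A_4: (110484)x + (9158688/5) = 22416768/5, so x = 24.

24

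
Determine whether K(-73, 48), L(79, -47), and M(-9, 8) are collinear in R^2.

KL = (152, -95), KM = (64, -40).
Checking proportionality: KM = 8/19·KL, so the vectors are parallel and the points are collinear.

Yes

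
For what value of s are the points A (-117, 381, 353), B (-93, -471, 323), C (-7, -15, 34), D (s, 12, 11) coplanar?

0

The points are coplanar iff AB · (AC × AD) = 0.
Expanding, this is linear in s: (259908)s + (0) = 0.
So s = 0.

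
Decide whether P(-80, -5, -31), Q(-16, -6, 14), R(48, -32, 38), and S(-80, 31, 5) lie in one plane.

No

A normal to the plane through P, Q, R is n = PQ × PR = (1146, 1344, -1600).
The plane has equation n·X = -48800. For S: n·S = -58016.
-58016 ≠ -48800, so S is off the plane.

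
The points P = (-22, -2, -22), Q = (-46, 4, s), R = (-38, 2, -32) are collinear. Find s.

Direction PR = (-16, 4, -10). From the x-coordinate of Q, the parameter along the line is τ = (-46 − (-22))/(-16) = 3/2.
Then s = (-22) + 3/2·(-10) = -37.

-37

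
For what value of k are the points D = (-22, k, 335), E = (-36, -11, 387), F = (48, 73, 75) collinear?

Collinearity requires DE × DF = 0; each component is linear in k.
The x-component gives (312)k + (-936) = 0, so k = 3.
The remaining components then also vanish.

3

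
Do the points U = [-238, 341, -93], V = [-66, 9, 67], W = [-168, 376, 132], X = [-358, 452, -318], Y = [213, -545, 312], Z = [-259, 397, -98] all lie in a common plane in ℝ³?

Yes

The plane through U, V, W has normal n = UV × UW = (-80300, -27500, 29260) and equation n·P = 7012720.
Checking the remaining points: n·X = 7012720, n·Y = 7012720, n·Z = 7012720.
All equal 7012720, so all 6 points lie in one plane.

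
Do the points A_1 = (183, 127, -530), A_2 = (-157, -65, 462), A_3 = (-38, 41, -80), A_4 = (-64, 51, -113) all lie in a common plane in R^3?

A normal to the plane through A_1, A_2, A_3 is n = A_1A_2 × A_1A_3 = (-1088, -66232, -13192).
The plane has equation n·P = -1618808. For A_4: n·A_4 = -1817504.
-1817504 ≠ -1618808, so A_4 is off the plane.

No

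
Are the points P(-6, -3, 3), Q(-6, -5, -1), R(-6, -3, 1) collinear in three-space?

PQ = (0, -2, -4), PR = (0, 0, -2).
Comparing components 2 and 3: (-2)(-2) − (-4)(0) = 4 ≠ 0, so PQ and PR are not parallel and the points are not collinear.

No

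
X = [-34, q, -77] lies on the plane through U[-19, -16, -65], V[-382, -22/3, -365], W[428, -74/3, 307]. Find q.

Coplanarity requires UV · (UW × UX) = 0.
UV = (-363, 26/3, -300), UW = (447, -26/3, 372); the triple product is linear in q with coefficient 936 and constant term 14352.
Setting it to zero: q = -46/3.

-46/3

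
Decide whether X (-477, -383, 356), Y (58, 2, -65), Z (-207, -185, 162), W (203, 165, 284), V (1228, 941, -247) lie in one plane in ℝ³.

No

The plane through X, Y, Z has normal n = XY × XZ = (8668, -9880, 1980) and equation n·P = 354284.
Checking the remaining points: n·W = 691724, n·V = 858164.
Since n·W = 691724 ≠ 354284, W is off the plane and the points are not all coplanar.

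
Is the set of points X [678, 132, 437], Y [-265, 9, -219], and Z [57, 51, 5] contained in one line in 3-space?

Yes

XY = (-943, -123, -656), XZ = (-621, -81, -432).
Each component of XZ is 27/41 times the corresponding component of XY, so XZ = 27/41·XY and the points are collinear.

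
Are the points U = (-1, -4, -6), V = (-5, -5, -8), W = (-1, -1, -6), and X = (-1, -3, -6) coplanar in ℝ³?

Yes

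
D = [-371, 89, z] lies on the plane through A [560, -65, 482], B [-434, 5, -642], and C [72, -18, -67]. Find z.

-551

Coplanarity requires AB · (AC × AD) = 0.
AB = (-994, 70, -1124), AC = (-488, 47, -549); the triple product is linear in z with coefficient -12558 and constant term -6919458.
Setting it to zero: z = -551.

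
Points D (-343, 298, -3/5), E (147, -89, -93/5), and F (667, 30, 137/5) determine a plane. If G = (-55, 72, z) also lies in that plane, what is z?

-11

The plane through D, E, F has equation −15660x − 31900y + 259550z = -4290550.
Substituting G: (259550)z + (-1435500) = -4290550, so z = -11.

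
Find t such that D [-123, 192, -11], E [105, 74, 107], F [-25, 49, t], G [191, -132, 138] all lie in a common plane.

Normal to plane DEG: n = (20650, 3080, -36820); plane equation n·P = -1543570.
Requiring n·F = -1543570: (-36820)t + (-365330) = -1543570.
So t = 32.

32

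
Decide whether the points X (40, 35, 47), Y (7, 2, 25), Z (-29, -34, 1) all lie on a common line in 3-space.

Yes

XY = (-33, -33, -22), XZ = (-69, -69, -46).
XY × XZ = (0, 0, 0).
The cross product vanishes, so the three points are collinear.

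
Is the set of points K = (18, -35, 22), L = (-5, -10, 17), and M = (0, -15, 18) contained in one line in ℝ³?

No

KL = (-23, 25, -5), KM = (-18, 20, -4).
KL × KM = (0, -2, -10).
The cross product is nonzero, so the points do not lie on one line.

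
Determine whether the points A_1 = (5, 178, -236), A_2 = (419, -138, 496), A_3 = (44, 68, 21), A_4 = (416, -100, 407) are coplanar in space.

Yes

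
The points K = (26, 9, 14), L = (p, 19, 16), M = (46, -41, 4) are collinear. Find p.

22

Collinearity requires KL × KM = 0; each component is linear in p.
The y-component gives (10)p + (-220) = 0, so p = 22.
The remaining components then also vanish.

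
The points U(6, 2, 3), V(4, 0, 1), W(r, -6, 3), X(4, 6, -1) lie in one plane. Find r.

4

Normal to plane UVX: n = (16, -4, -12); plane equation n·P = 52.
Requiring n·W = 52: (16)r + (-12) = 52.
So r = 4.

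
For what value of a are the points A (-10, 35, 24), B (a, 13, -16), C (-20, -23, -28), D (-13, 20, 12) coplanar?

Coplanarity ⇔ det[AB; AC; AD] = 0.
Expanding, this is linear in a: (-84)a + (-672) = 0.
So a = -8.

-8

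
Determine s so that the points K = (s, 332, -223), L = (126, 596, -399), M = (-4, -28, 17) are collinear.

Direction LM = (-130, -624, 416). From the y-coordinate of K, the parameter along the line is τ = (332 − 596)/(-624) = 11/26.
Then s = 126 + 11/26·(-130) = 71.

71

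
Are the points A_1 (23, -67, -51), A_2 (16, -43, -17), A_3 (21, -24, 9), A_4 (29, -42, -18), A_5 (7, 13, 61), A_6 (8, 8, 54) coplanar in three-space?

No

The plane through A_1, A_2, A_3 has normal n = A_1A_2 × A_1A_3 = (-22, 352, -253) and equation n·P = -11187.
Checking the remaining points: n·A_4 = -10868, n·A_5 = -11011, n·A_6 = -11022.
Since n·A_4 = -10868 ≠ -11187, A_4 is off the plane and the points are not all coplanar.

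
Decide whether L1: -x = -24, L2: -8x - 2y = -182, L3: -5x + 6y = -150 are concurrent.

Lines aᵢx + bᵢy = cᵢ with pairwise distinct directions are concurrent exactly when det[aᵢ bᵢ cᵢ] = 0.
Here the determinant is 0.
It vanishes, so the lines are concurrent at (24, -5).

Yes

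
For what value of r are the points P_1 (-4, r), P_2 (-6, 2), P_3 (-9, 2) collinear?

Collinearity: (P_1 − P_2) must be parallel to (P_3 − P_2) = (-3, 0).
Cross-multiplying the components: (r − 2)·(-3) = (2)·(0).
Solving gives r = 2.

2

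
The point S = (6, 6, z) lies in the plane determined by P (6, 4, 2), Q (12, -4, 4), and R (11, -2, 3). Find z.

The plane through P, Q, R has equation 4x + 4y + 4z = 48.
Substituting S: (4)z + (48) = 48, so z = 0.

0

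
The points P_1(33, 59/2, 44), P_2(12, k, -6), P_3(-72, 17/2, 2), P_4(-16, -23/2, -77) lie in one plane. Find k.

25/2

Coplanarity ⇔ det[P_1P_2; P_1P_3; P_1P_4] = 0.
Expanding, this is linear in k: (-10647)k + (266175/2) = 0.
So k = 25/2.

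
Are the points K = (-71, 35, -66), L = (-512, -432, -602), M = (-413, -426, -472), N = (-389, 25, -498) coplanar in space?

No

With K as base: KL = (-441, -467, -536), KM = (-342, -461, -406), KN = (-318, -10, -432).
KM × KN = (195092, -18636, -143178).
KL · (KM × KN) = -589152.
Since -589152 ≠ 0, the four points are not coplanar.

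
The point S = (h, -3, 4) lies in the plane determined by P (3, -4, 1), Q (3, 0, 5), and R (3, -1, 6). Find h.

Coplanarity requires PQ · (PR × PS) = 0.
PQ = (0, 4, 4), PR = (0, 3, 5); the triple product is linear in h with coefficient 8 and constant term -24.
Setting it to zero: h = 3.

3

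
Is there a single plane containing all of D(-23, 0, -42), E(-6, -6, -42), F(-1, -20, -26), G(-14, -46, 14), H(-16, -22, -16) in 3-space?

The plane through D, E, F has normal n = DE × DF = (-96, -272, -208) and equation n·P = 10944.
Checking the remaining points: n·G = 10944, n·H = 10848.
Since n·H = 10848 ≠ 10944, H is off the plane and the points are not all coplanar.

No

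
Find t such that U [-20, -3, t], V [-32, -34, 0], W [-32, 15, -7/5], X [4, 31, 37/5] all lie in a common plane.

Coplanarity ⇔ det[UV; UW; UX] = 0.
Expanding, this is linear in t: (1764)t + (-19404/5) = 0.
So t = 11/5.

11/5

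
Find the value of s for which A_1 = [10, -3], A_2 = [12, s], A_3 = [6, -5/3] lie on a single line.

-11/3

Collinearity: (A_2 − A_1) must be parallel to (A_3 − A_1) = (-4, 4/3).
Cross-multiplying the components: (s − (-3))·(-4) = (2)·(4/3).
Solving gives s = -11/3.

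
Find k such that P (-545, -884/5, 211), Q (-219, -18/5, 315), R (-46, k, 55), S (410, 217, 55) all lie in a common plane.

The points are coplanar iff PQ · (PR × PS) = 0.
Expanding, this is linear in k: (-150176)k + (7959328/5) = 0.
So k = 53/5.

53/5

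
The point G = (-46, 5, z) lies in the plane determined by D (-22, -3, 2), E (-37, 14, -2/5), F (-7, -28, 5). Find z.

-2/5

A normal to the plane is n = DE × DF = (-9, 9, 120).
G lies in the plane iff n · DG = 0.
This gives (120)z + (48) = 0, so z = -2/5.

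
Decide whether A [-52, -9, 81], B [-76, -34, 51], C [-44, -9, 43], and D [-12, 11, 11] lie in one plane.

No

A normal to the plane through A, B, C is n = AB × AC = (950, -1152, 200).
The plane has equation n·P = -22832. For D: n·D = -21872.
-21872 ≠ -22832, so D is off the plane.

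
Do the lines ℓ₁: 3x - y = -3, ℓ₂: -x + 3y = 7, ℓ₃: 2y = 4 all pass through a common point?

Lines aᵢx + bᵢy = cᵢ with pairwise distinct directions are concurrent exactly when det[aᵢ bᵢ cᵢ] = 0.
Here the determinant is -4.
Nonzero, so no common point exists.

No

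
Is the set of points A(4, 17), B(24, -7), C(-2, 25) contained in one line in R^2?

AB = (20, -24), AC = (-6, 8).
If collinear, AC would be a scalar multiple of AB. But (20)·(8) ≠ (-24)·(-6) (difference 16), so they are not parallel; the points are not collinear.

No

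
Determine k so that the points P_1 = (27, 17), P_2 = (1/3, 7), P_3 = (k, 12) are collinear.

The three points are collinear iff det[P_1P_2; P_1P_3] = 0.
This determinant is linear in k: (10)k + (-410/3) = 0, so k = 41/3.

41/3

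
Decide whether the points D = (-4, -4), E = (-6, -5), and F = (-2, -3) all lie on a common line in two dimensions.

DE = (-2, -1), DF = (2, 1).
Twice the signed area of △DEF is (-2)(1) − (-1)(2) = 0.
The triangle is degenerate (zero area), so the points are collinear.

Yes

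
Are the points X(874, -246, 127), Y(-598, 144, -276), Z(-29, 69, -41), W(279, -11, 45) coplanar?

With X as base: XY = (-1472, 390, -403), XZ = (-903, 315, -168), XW = (-595, 235, -82).
XZ × XW = (13650, 25914, -24780).
XY · (XZ × XW) = 0.
The scalar triple product vanishes, so the four points are coplanar.

Yes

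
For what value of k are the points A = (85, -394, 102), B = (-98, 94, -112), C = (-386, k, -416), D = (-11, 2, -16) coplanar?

62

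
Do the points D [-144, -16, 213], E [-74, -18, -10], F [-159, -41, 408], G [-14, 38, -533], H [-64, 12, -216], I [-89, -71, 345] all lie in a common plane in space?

No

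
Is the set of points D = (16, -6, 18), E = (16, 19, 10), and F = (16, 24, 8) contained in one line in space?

DE = (0, 25, -8), DF = (0, 30, -10).
DE × DF = (-10, 0, 0).
The cross product is nonzero, so the points do not lie on one line.

No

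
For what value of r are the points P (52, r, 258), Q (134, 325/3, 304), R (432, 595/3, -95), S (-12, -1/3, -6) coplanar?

191/3

Coplanarity ⇔ det[PQ; PR; PS] = 0.
Expanding, this is linear in r: (-150634)r + (28771094/3) = 0.
So r = 191/3.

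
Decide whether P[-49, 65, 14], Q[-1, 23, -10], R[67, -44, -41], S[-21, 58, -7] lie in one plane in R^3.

A normal to the plane through P, Q, R is n = PQ × PR = (-306, -144, -360).
The plane has equation n·X = 594. For S: n·S = 594.
Equal, so S lies in the plane and all four are coplanar.

Yes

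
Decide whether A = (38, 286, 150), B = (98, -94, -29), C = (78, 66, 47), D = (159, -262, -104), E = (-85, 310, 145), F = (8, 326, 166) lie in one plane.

No

The plane through A, B, C has normal n = AB × AC = (-240, -980, 2000) and equation n·P = 10600.
Checking the remaining points: n·D = 10600, n·E = 6600, n·F = 10600.
Since n·E = 6600 ≠ 10600, E is off the plane and the points are not all coplanar.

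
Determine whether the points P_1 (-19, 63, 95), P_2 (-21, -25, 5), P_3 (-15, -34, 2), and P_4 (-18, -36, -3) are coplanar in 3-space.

Yes

A normal to the plane through P_1, P_2, P_3 is n = P_1P_2 × P_1P_3 = (-546, -546, 546).
The plane has equation n·P = 27846. For P_4: n·P_4 = 27846.
Equal, so P_4 lies in the plane and all four are coplanar.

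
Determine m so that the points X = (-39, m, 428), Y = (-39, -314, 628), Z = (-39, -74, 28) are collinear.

-234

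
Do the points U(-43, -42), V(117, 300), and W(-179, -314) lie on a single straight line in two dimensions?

No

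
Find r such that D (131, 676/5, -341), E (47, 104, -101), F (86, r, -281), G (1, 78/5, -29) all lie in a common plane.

The points are coplanar iff DE · (DF × DG) = 0.
Expanding, this is linear in r: (4992)r + (-903552/5) = 0.
So r = 181/5.

181/5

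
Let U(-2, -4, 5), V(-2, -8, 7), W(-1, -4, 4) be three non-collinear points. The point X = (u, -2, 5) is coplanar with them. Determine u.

The plane through U, V, W has equation 4x + 2y + 4z = 4.
Substituting X: (4)u + (16) = 4, so u = -3.

-3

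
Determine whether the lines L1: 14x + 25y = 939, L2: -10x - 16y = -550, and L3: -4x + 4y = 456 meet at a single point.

The three lines meet at one point iff the augmented coefficient matrix [aᵢ bᵢ cᵢ] has rank < 3, i.e. its determinant vanishes.
Here the determinant is 0.
It vanishes, so the lines are concurrent at (-49, 65).

Yes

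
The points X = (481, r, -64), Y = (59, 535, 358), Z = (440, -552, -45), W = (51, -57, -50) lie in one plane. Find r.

-633

The points are coplanar iff XY · (XZ × XW) = 0.
Expanding, this is linear in r: (-158672)r + (-100439376) = 0.
So r = -633.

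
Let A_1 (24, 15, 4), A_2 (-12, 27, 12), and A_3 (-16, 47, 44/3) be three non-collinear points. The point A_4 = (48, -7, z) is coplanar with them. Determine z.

A normal to the plane is n = A_1A_2 × A_1A_3 = (-128, 64, -672).
A_4 lies in the plane iff n · A_1A_4 = 0.
This gives (-672)z + (-1792) = 0, so z = -8/3.

-8/3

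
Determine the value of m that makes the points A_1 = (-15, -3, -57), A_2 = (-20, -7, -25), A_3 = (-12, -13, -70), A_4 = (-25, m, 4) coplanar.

Coplanarity ⇔ det[A_1A_2; A_1A_3; A_1A_4] = 0.
Expanding, this is linear in m: (31)m + (155) = 0.
So m = -5.

-5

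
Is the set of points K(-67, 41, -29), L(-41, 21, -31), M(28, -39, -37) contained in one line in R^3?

KL = (26, -20, -2), KM = (95, -80, -8).
Comparing components 3 and 1: (-2)(95) − (26)(-8) = 18 ≠ 0, so KL and KM are not parallel and the points are not collinear.

No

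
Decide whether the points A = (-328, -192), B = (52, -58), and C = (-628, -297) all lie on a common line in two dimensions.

AB = (380, 134), AC = (-300, -105).
If collinear, AC would be a scalar multiple of AB. But (380)·(-105) ≠ (134)·(-300) (difference 300), so they are not parallel; the points are not collinear.

No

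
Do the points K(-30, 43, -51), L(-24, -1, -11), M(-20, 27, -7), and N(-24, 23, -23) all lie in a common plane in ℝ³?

The four points are coplanar iff the 3×3 determinant with rows KL, KM, KN is zero.
Rows: (6, -44, 40), (10, -16, 44), (6, -20, 28).
Expanding along the first row: (6)(432) − (-44)(16) + (40)(-104) = -864.
Nonzero ⇒ not coplanar.

No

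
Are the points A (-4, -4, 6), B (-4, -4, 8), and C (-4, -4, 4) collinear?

Yes

AB = (0, 0, 2), AC = (0, 0, -2).
Each component of AC is -1 times the corresponding component of AB, so AC = -1·AB and the points are collinear.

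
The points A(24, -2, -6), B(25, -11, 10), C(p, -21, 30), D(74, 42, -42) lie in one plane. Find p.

29

Coplanarity ⇔ det[AB; AC; AD] = 0.
Expanding, this is linear in p: (380)p + (-11020) = 0.
So p = 29.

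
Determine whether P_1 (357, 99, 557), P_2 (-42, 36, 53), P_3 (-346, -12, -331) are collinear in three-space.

Yes

P_1P_2 = (-399, -63, -504), P_1P_3 = (-703, -111, -888).
Each component of P_1P_3 is 37/21 times the corresponding component of P_1P_2, so P_1P_3 = 37/21·P_1P_2 and the points are collinear.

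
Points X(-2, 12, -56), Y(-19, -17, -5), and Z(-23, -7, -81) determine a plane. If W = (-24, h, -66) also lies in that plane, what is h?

-11

Coplanarity requires XY · (XZ × XW) = 0.
XY = (-17, -29, 51), XZ = (-21, -19, -25); the triple product is linear in h with coefficient -1496 and constant term -16456.
Setting it to zero: h = -11.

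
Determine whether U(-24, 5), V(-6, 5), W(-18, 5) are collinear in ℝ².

UV = (18, 0), UW = (6, 0).
Twice the signed area of △UVW is (18)(0) − (0)(6) = 0.
The triangle is degenerate (zero area), so the points are collinear.

Yes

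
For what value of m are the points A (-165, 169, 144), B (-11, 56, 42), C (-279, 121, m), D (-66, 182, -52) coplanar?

420

The points are coplanar iff AB · (AC × AD) = 0.
Expanding, this is linear in m: (-13189)m + (5539380) = 0.
So m = 420.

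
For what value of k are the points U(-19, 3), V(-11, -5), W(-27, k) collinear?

11

Collinearity: (W − U) must be parallel to (V − U) = (8, -8).
Cross-multiplying the components: (k − 3)·(8) = (-8)·(-8).
Solving gives k = 11.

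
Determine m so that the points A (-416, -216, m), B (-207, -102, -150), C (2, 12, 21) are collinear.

Collinearity requires AB × AC = 0; each component is linear in m.
The x-component gives (114)m + (36594) = 0, so m = -321.
The remaining components then also vanish.

-321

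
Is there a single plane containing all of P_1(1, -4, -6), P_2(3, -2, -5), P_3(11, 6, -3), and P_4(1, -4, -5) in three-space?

Yes

With P_1 as base: P_1P_2 = (2, 2, 1), P_1P_3 = (10, 10, 3), P_1P_4 = (0, 0, 1).
P_1P_3 × P_1P_4 = (10, -10, 0).
P_1P_2 · (P_1P_3 × P_1P_4) = 0.
The scalar triple product vanishes, so the four points are coplanar.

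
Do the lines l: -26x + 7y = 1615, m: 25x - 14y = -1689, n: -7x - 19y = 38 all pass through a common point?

The three lines meet at one point iff the augmented coefficient matrix [aᵢ bᵢ cᵢ] has rank < 3, i.e. its determinant vanishes.
Here the determinant is -1086.
Nonzero, so no common point exists.

No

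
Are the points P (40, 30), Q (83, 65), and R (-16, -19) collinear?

No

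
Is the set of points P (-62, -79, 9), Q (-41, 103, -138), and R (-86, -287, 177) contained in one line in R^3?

PQ = (21, 182, -147), PR = (-24, -208, 168).
PQ × PR = (0, 0, 0).
The cross product vanishes, so the three points are collinear.

Yes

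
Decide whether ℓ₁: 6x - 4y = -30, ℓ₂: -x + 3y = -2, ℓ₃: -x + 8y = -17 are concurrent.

Yes

Intersecting ℓ₁ and ℓ₂: solving the 2×2 system gives (x, y) = (-7, -3).
Substitute into ℓ₃: (-1)(-7) + (8)(-3) = -17.
This equals -17, so (-7, -3) lies on all three lines and they are concurrent.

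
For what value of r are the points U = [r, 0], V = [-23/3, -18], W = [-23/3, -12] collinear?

-23/3

The three points are collinear iff det[UV; UW] = 0.
This determinant is linear in r: (-6)r + (-46) = 0, so r = -23/3.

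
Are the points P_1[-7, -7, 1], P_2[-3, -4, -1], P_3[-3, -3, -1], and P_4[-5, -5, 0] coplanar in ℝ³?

A normal to the plane through P_1, P_2, P_3 is n = P_1P_2 × P_1P_3 = (2, 0, 4).
The plane has equation n·P = -10. For P_4: n·P_4 = -10.
Equal, so P_4 lies in the plane and all four are coplanar.

Yes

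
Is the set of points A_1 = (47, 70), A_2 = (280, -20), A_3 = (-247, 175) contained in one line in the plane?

A_1A_2 = (233, -90), A_1A_3 = (-294, 105).
det[A_1A_2; A_1A_3] = (233)(105) − (-90)(-294) = -1995.
The determinant is nonzero, so they are not collinear.

No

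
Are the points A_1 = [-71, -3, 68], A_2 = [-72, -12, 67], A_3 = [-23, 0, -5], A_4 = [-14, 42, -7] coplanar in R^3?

A normal to the plane through A_1, A_2, A_3 is n = A_1A_2 × A_1A_3 = (660, -121, 429).
The plane has equation n·P = -17325. For A_4: n·A_4 = -17325.
Equal, so A_4 lies in the plane and all four are coplanar.

Yes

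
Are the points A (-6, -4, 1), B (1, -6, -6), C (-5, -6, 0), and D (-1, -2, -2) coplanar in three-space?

With A as base: AB = (7, -2, -7), AC = (1, -2, -1), AD = (5, 2, -3).
AC × AD = (8, -2, 12).
AB · (AC × AD) = -24.
Since -24 ≠ 0, the four points are not coplanar.

No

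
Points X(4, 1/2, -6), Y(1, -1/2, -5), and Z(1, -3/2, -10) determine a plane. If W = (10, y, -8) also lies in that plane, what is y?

5/2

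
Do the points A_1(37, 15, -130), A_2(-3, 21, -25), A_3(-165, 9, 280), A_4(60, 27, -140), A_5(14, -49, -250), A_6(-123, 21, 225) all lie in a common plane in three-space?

No

The plane through A_1, A_2, A_3 has normal n = A_1A_2 × A_1A_3 = (3090, -4810, 1452) and equation n·P = -146580.
Checking the remaining points: n·A_4 = -147750, n·A_5 = -84050, n·A_6 = -154380.
Since n·A_4 = -147750 ≠ -146580, A_4 is off the plane and the points are not all coplanar.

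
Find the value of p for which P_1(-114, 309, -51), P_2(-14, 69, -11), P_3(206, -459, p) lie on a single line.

77

Direction P_1P_2 = (100, -240, 40). From the x-coordinate of P_3, the parameter along the line is τ = (206 − (-114))/100 = 16/5.
Then p = (-51) + 16/5·(40) = 77.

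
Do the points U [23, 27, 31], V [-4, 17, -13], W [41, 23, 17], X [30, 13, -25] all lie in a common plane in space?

Yes

With U as base: UV = (-27, -10, -44), UW = (18, -4, -14), UX = (7, -14, -56).
UW × UX = (28, 910, -224).
UV · (UW × UX) = 0.
The scalar triple product vanishes, so the four points are coplanar.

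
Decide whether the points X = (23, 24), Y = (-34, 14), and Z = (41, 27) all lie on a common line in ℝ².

No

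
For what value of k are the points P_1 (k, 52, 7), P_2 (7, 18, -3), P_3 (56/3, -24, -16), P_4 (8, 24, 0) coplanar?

-11/3

The points are coplanar iff P_1P_2 · (P_1P_3 × P_1P_4) = 0.
Expanding, this is linear in k: (48)k + (176) = 0.
So k = -11/3.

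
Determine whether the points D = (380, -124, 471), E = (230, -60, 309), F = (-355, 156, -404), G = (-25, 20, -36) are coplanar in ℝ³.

With D as base: DE = (-150, 64, -162), DF = (-735, 280, -875), DG = (-405, 144, -507).
DF × DG = (-15960, -18270, 7560).
DE · (DF × DG) = 0.
The scalar triple product vanishes, so the four points are coplanar.

Yes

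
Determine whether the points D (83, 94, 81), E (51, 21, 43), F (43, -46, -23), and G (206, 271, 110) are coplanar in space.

A normal to the plane through D, E, F is n = DE × DF = (2272, -1808, 1560).
The plane has equation n·P = 144984. For G: n·G = 149664.
149664 ≠ 144984, so G is off the plane.

No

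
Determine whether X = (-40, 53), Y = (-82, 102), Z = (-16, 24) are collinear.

XY = (-42, 49), XZ = (24, -29).
Twice the signed area of △XYZ is (-42)(-29) − (49)(24) = 42.
The area is nonzero, so the three points are not collinear.

No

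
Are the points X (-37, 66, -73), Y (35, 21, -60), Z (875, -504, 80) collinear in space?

XY = (72, -45, 13), XZ = (912, -570, 153).
XY × XZ = (525, 840, 0).
The cross product is nonzero, so the points do not lie on one line.

No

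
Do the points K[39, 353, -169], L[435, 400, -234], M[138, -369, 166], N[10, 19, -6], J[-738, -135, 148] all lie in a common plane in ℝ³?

Yes

The plane through K, L, M has normal n = KL × KM = (-31185, -139095, -290565) and equation n·P = -1211265.
Checking the remaining points: n·N = -1211265, n·J = -1211265.
All equal -1211265, so all 5 points lie in one plane.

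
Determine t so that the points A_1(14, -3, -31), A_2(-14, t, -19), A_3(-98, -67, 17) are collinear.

Collinearity requires A_1A_2 × A_1A_3 = 0; each component is linear in t.
The x-component gives (48)t + (912) = 0, so t = -19.
The remaining components then also vanish.

-19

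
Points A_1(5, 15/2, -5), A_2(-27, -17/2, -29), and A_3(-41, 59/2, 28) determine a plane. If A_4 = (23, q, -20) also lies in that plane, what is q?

A normal to the plane is n = A_1A_2 × A_1A_3 = (0, 2160, -1440).
A_4 lies in the plane iff n · A_1A_4 = 0.
This gives (2160)q + (5400) = 0, so q = -5/2.

-5/2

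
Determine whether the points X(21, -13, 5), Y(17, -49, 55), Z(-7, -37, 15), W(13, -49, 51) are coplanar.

With X as base: XY = (-4, -36, 50), XZ = (-28, -24, 10), XW = (-8, -36, 46).
XZ × XW = (-744, 1208, 816).
XY · (XZ × XW) = 288.
Since 288 ≠ 0, the four points are not coplanar.

No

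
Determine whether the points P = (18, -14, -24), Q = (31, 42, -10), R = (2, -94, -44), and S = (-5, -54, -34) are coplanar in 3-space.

With P as base: PQ = (13, 56, 14), PR = (-16, -80, -20), PS = (-23, -40, -10).
PR × PS = (0, 300, -1200).
PQ · (PR × PS) = 0.
The scalar triple product vanishes, so the four points are coplanar.

Yes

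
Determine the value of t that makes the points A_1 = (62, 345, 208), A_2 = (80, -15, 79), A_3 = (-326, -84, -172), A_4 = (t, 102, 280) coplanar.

Normal to plane A_1A_2A_3: n = (81459, 56892, -147402); plane equation n·P = -5981418.
Requiring n·A_4 = -5981418: (81459)t + (-35469576) = -5981418.
So t = 362.

362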